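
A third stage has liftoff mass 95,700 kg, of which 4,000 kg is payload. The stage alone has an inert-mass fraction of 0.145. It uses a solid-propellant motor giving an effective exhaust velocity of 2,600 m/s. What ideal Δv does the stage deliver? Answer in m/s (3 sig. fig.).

Δv ≈ 4450 m/s

Stage wet mass = m₀ − payload = 95,700 − 4,000 = 91,700 kg.
Stage dry mass = ε × stage wet mass = 0.145 × 91,700 = 13,296.5 kg.
Burnout mass m_f = stage dry + payload = 13,296.5 + 4,000 = 17,296.5 kg.
Rocket equation: Δv = v_e · ln(95,700/17,296.5) = 2600.0 × ln(5.533) = 2600.0 × 1.7107 ≈ 4448 m/s.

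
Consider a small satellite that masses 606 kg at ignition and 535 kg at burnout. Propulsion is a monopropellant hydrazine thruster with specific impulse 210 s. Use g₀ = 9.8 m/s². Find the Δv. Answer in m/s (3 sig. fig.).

Δv ≈ 256 m/s

v_e = Isp · g₀ = 210 × 9.8 = 2058.0 m/s.
Δv = v_e · ln(m₀/m_f) = 2058.0 × ln(1.133) = 2058.0 × 0.1246 ≈ 256.5 m/s.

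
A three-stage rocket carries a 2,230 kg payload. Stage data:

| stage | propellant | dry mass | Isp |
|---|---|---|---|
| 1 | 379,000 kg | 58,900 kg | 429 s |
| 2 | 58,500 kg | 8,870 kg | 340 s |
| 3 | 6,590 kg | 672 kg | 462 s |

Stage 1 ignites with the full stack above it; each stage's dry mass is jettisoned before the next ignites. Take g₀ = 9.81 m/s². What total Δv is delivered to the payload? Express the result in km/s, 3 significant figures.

Ignition mass of stage 1 = 379,000+58,900 + 58,500+8,870 + 6,590+672 + 2,230 = 514,762 kg.
Stage 1: m₀ = 514,762 kg, m_f = 514,762 − 379,000 = 135,762 kg; Δv = 429×9.81×ln(3.792) = 4208.5×1.3328 ≈ 5609 m/s.
Stage 2: m₀ = 76,862 kg, m_f = 76,862 − 58,500 = 18,362 kg; Δv = 340×9.81×ln(4.186) = 3335.4×1.4317 ≈ 4775 m/s.
Stage 3: m₀ = 9,492 kg, m_f = 9,492 − 6,590 = 2,902 kg; Δv = 462×9.81×ln(3.271) = 4532.2×1.1850 ≈ 5371 m/s.
Total Δv = 5609 + 4775 + 5371 = 15755 m/s.

Δv ≈ 15.8 km/s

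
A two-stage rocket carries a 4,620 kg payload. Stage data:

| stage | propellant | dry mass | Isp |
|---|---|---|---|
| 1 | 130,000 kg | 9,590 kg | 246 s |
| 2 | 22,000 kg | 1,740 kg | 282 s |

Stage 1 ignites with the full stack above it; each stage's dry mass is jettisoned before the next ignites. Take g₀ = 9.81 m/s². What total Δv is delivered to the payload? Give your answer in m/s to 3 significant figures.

Ignition mass of stage 1 = 130,000+9,590 + 22,000+1,740 + 4,620 = 167,950 kg.
Stage 1: m₀ = 167,950 kg, m_f = 167,950 − 130,000 = 37,950 kg; Δv = 246×9.81×ln(4.426) = 2413.3×1.4874 ≈ 3589 m/s.
Stage 2: m₀ = 28,360 kg, m_f = 28,360 − 22,000 = 6,360 kg; Δv = 282×9.81×ln(4.459) = 2766.4×1.4950 ≈ 4136 m/s.
Total Δv = 3589 + 4136 = 7725 m/s.

Δv ≈ 7730 m/s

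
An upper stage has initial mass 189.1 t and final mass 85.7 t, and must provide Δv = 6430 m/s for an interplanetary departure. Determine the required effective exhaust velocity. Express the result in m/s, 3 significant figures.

ln(m₀/m_f) = ln(189100/85700) = ln(2.207) = 0.7914.
Using Δv = v_e ln(m₀/m_f): v_e = Δv / ln(m₀/m_f) = 6430 / 0.7914 = 8124.6 m/s.

v_e ≈ 8120 m/s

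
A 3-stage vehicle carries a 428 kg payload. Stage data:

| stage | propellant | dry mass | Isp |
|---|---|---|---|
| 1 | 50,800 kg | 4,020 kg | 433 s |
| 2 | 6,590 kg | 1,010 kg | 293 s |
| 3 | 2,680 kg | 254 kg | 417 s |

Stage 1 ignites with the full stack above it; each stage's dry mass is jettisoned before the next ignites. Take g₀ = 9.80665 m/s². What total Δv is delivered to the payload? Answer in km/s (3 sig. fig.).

Ignition mass of stage 1 = 50,800+4,020 + 6,590+1,010 + 2,680+254 + 428 = 65,782 kg.
Stage 1: m₀ = 65,782 kg, m_f = 65,782 − 50,800 = 14,982 kg; Δv = 433×9.80665×ln(4.391) = 4246.3×1.4795 ≈ 6282 m/s.
Stage 2: m₀ = 10,962 kg, m_f = 10,962 − 6,590 = 4,372 kg; Δv = 293×9.80665×ln(2.507) = 2873.3×0.9192 ≈ 2641 m/s.
Stage 3: m₀ = 3,362 kg, m_f = 3,362 − 2,680 = 682 kg; Δv = 417×9.80665×ln(4.93) = 4089.4×1.5953 ≈ 6524 m/s.
Total Δv = 6282 + 2641 + 6524 = 15447 m/s.

Δv ≈ 15.4 km/s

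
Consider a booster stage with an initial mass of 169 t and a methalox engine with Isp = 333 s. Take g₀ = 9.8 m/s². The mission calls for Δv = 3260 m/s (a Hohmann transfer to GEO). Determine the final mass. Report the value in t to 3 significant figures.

final mass ≈ 62.2 t

v_e = Isp · g₀ = 333 × 9.8 = 3263.4 m/s.
By the Tsiolkovsky rocket equation, m₀/m_f = exp(Δv / v_e) = exp(3260 / 3263.4) = exp(0.9990) = 2.7155.
m_f = m₀ / 2.7155 = 169 / 2.7155 = 62.2353 t.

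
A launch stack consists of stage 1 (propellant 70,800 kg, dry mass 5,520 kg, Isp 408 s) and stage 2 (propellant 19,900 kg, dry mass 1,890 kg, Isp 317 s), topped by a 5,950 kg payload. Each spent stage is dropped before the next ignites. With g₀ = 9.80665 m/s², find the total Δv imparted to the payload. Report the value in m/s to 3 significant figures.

Δv ≈ 8490 m/s

Ignition mass of stage 1 = 70,800+5,520 + 19,900+1,890 + 5,950 = 104,060 kg.
Stage 1: m₀ = 104,060 kg, m_f = 104,060 − 70,800 = 33,260 kg; Δv = 408×9.80665×ln(3.129) = 4001.1×1.1406 ≈ 4564 m/s.
Stage 2: m₀ = 27,740 kg, m_f = 27,740 − 19,900 = 7,840 kg; Δv = 317×9.80665×ln(3.538) = 3108.7×1.2636 ≈ 3928 m/s.
Total Δv = 4564 + 3928 = 8492 m/s.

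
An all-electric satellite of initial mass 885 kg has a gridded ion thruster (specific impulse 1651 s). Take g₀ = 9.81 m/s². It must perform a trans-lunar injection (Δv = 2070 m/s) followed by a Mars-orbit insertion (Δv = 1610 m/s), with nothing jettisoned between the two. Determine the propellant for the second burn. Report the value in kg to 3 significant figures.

propellant for the second burn ≈ 73.7 kg

v_e = Isp · g₀ = 1651 × 9.81 = 16196.3 m/s.
After the first burn: m = 885 × exp(−2070/16196.3) = 885 × 0.88002 = 778.818 kg.
After the second burn: m = 778.818 × exp(−1610/16196.3) = 778.818 × 0.90538 = 705.126 kg.
Second-burn propellant = 778.818 − 705.126 = 73.692 kg.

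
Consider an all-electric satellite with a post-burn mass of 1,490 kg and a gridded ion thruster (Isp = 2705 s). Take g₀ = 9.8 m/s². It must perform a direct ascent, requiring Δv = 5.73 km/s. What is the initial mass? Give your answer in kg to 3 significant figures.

initial mass ≈ 1850 kg

v_e = Isp · g₀ = 2705 × 9.8 = 26509.0 m/s.
From the ideal rocket equation, m₀/m_f = exp(Δv / v_e) = exp(5730 / 26509.0) = exp(0.2162) = 1.2413.
m₀ = m_f × 1.2413 = 1,490 × 1.2413 = 1,849.54 kg.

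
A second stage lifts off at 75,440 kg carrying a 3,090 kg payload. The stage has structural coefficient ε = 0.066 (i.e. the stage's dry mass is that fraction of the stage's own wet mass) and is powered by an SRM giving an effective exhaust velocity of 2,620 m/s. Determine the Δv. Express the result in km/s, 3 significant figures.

Δv ≈ 5.92 km/s

Stage wet mass = m₀ − payload = 75,440 − 3,090 = 72,350 kg.
Stage dry mass = ε × stage wet mass = 0.066 × 72,350 = 4,775.1 kg.
Burnout mass m_f = stage dry + payload = 4,775.1 + 3,090 = 7,865.1 kg.
Δv = v_e · ln(75,440/7,865.1) = 2620.0 × ln(9.592) = 2620.0 × 2.2609 ≈ 5924 m/s.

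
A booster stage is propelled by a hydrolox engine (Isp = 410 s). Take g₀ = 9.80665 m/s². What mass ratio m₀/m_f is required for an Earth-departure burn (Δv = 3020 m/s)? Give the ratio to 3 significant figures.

v_e = Isp · g₀ = 410 × 9.80665 = 4020.7 m/s.
By the Tsiolkovsky rocket equation, m₀/m_f = exp(Δv / v_e) = exp(3020 / 4020.7) = exp(0.7511) = 2.1193.

mass ratio ≈ 2.12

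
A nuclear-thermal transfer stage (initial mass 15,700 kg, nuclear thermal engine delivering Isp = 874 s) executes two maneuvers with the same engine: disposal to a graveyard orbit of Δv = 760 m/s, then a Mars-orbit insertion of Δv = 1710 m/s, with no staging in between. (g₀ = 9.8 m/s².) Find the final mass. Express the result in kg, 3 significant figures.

v_e = Isp · g₀ = 874 × 9.8 = 8565.2 m/s.
After the first burn: m = 15700 × exp(−760/8565.2) = 15700 × 0.91509 = 14,366.9 kg.
After the second burn: m = 14,366.9 × exp(−1710/8565.2) = 14,366.9 × 0.81902 = 11,766.8 kg.

final mass ≈ 11800 kg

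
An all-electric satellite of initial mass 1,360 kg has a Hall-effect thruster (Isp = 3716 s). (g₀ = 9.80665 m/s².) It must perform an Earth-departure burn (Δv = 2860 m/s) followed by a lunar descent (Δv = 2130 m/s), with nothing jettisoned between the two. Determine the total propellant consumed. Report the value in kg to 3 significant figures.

total propellant consumed ≈ 174 kg

v_e = Isp · g₀ = 3716 × 9.80665 = 36441.5 m/s.
After the first burn: m = 1360 × exp(−2860/36441.5) = 1360 × 0.92452 = 1,257.35 kg.
After the second burn: m = 1,257.35 × exp(−2130/36441.5) = 1,257.35 × 0.94323 = 1,185.97 kg.
Total propellant = m₀ − m_final = 1360 − 1,185.97 = 174.03 kg.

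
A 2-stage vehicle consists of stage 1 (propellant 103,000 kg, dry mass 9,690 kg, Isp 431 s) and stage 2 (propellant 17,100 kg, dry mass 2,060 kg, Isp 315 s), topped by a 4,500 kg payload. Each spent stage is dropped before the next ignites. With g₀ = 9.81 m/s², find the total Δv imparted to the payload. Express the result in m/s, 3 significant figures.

Δv ≈ 9920 m/s

Ignition mass of stage 1 = 103,000+9,690 + 17,100+2,060 + 4,500 = 136,350 kg.
Stage 1: m₀ = 136,350 kg, m_f = 136,350 − 103,000 = 33,350 kg; Δv = 431×9.81×ln(4.088) = 4228.1×1.4082 ≈ 5954 m/s.
Stage 2: m₀ = 23,660 kg, m_f = 23,660 − 17,100 = 6,560 kg; Δv = 315×9.81×ln(3.607) = 3090.2×1.2828 ≈ 3964 m/s.
Total Δv = 5954 + 3964 = 9918 m/s.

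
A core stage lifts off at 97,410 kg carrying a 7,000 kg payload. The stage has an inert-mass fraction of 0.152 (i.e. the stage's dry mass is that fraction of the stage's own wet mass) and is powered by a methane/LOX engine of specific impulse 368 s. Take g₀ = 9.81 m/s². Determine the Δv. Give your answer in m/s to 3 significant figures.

Δv ≈ 5580 m/s

Stage wet mass = m₀ − payload = 97,410 − 7,000 = 90,410 kg.
Stage dry mass = ε × stage wet mass = 0.152 × 90,410 = 13,742.3 kg.
Burnout mass m_f = stage dry + payload = 13,742.3 + 7,000 = 20,742.3 kg.
v_e = Isp · g₀ = 368 × 9.81 = 3610.1 m/s.
From the ideal rocket equation, Δv = v_e · ln(97,410/20,742.3) = 3610.1 × ln(4.696) = 3610.1 × 1.5468 ≈ 5584 m/s.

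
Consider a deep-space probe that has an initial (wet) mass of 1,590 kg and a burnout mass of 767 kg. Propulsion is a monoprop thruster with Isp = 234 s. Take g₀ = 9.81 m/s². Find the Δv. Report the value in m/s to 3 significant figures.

Δv ≈ 1670 m/s

v_e = Isp · g₀ = 234 × 9.81 = 2295.5 m/s.
Δv = v_e · ln(m₀/m_f) = 2295.5 × ln(2.073) = 2295.5 × 0.7290 ≈ 1673.5 m/s.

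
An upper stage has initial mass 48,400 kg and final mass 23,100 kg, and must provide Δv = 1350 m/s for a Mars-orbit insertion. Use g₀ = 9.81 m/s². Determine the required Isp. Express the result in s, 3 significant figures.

ln(m₀/m_f) = ln(48400/23100) = ln(2.095) = 0.7397.
Using Δv = v_e ln(m₀/m_f): v_e = Δv / ln(m₀/m_f) = 1350 / 0.7397 = 1825.1 m/s.
Isp = v_e / g₀ = 1825.1 / 9.81 = 186.0 s.

Isp ≈ 186 s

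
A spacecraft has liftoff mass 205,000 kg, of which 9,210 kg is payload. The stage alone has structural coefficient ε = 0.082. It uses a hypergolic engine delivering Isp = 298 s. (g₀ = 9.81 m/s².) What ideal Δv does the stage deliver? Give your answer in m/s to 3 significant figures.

Δv ≈ 6120 m/s

Stage wet mass = m₀ − payload = 205,000 − 9,210 = 195,790 kg.
Stage dry mass = ε × stage wet mass = 0.082 × 195,790 = 16,054.8 kg.
Burnout mass m_f = stage dry + payload = 16,054.8 + 9,210 = 25,264.8 kg.
v_e = Isp · g₀ = 298 × 9.81 = 2923.4 m/s.
By the Tsiolkovsky rocket equation, Δv = v_e · ln(205,000/25,264.8) = 2923.4 × ln(8.114) = 2923.4 × 2.0936 ≈ 6120 m/s.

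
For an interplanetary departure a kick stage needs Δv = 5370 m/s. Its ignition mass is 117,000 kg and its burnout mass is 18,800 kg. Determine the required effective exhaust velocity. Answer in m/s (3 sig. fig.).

ln(m₀/m_f) = ln(117000/18800) = ln(6.223) = 1.8283.
Rocket equation: v_e = Δv / ln(m₀/m_f) = 5370 / 1.8283 = 2937.1 m/s.

v_e ≈ 2940 m/s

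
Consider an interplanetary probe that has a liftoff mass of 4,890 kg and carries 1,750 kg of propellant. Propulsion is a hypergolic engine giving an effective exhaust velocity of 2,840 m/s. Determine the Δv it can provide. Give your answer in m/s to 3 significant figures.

Δv ≈ 1260 m/s

m_f = m₀ − m_prop = 4,890 − 1,750 = 3,140 kg.
Using Δv = v_e ln(m₀/m_f): Δv = v_e · ln(m₀/m_f) = 2840.0 × ln(1.557) = 2840.0 × 0.4430 ≈ 1258.0 m/s.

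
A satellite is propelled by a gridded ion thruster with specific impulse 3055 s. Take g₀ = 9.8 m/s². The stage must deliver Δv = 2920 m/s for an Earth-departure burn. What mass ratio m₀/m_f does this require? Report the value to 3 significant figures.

mass ratio ≈ 1.10

v_e = Isp · g₀ = 3055 × 9.8 = 29939.0 m/s.
From the ideal rocket equation, m₀/m_f = exp(Δv / v_e) = exp(2920 / 29939.0) = exp(0.0975) = 1.1024.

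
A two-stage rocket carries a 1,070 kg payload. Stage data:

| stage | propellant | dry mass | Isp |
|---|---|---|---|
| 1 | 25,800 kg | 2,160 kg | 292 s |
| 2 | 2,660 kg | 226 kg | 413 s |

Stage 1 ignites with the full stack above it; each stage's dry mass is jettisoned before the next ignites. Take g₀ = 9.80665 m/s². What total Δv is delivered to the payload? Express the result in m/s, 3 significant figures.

Δv ≈ 9250 m/s

Ignition mass of stage 1 = 25,800+2,160 + 2,660+226 + 1,070 = 31,916 kg.
Stage 1: m₀ = 31,916 kg, m_f = 31,916 − 25,800 = 6,116 kg; Δv = 292×9.80665×ln(5.218) = 2863.5×1.6522 ≈ 4731 m/s.
Stage 2: m₀ = 3,956 kg, m_f = 3,956 − 2,660 = 1,296 kg; Δv = 413×9.80665×ln(3.052) = 4050.1×1.1160 ≈ 4520 m/s.
Total Δv = 4731 + 4520 = 9251 m/s.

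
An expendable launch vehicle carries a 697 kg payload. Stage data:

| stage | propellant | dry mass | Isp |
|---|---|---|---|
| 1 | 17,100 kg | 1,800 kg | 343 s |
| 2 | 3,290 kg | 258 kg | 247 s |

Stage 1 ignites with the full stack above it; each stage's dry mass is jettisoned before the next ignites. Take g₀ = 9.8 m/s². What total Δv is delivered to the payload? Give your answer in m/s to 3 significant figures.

Δv ≈ 8120 m/s

Ignition mass of stage 1 = 17,100+1,800 + 3,290+258 + 697 = 23,145 kg.
Stage 1: m₀ = 23,145 kg, m_f = 23,145 − 17,100 = 6,045 kg; Δv = 343×9.8×ln(3.829) = 3361.4×1.3425 ≈ 4513 m/s.
Stage 2: m₀ = 4,245 kg, m_f = 4,245 − 3,290 = 955 kg; Δv = 247×9.8×ln(4.445) = 2420.6×1.4918 ≈ 3611 m/s.
Total Δv = 4513 + 3611 = 8124 m/s.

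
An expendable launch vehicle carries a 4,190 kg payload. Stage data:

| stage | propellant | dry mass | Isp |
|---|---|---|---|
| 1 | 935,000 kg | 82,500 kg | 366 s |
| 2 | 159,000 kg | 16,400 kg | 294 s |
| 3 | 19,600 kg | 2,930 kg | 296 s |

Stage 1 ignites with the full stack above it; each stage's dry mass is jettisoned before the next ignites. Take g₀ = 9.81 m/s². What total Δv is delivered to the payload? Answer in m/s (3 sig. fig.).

Δv ≈ 13500 m/s

Ignition mass of stage 1 = 935,000+82,500 + 159,000+16,400 + 19,600+2,930 + 4,190 = 1,219,620 kg.
Stage 1: m₀ = 1,219,620 kg, m_f = 1,219,620 − 935,000 = 284,620 kg; Δv = 366×9.81×ln(4.285) = 3590.5×1.4551 ≈ 5225 m/s.
Stage 2: m₀ = 202,120 kg, m_f = 202,120 − 159,000 = 43,120 kg; Δv = 294×9.81×ln(4.687) = 2884.1×1.5449 ≈ 4456 m/s.
Stage 3: m₀ = 26,720 kg, m_f = 26,720 − 19,600 = 7,120 kg; Δv = 296×9.81×ln(3.753) = 2903.8×1.3225 ≈ 3840 m/s.
Total Δv = 5225 + 4456 + 3840 = 13521 m/s.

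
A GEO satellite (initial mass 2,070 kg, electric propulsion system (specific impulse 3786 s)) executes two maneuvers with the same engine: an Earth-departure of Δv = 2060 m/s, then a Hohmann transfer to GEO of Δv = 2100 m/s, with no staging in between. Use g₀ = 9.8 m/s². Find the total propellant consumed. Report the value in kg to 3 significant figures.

v_e = Isp · g₀ = 3786 × 9.8 = 37102.8 m/s.
After the first burn: m = 2070 × exp(−2060/37102.8) = 2070 × 0.94599 = 1,958.2 kg.
After the second burn: m = 1,958.2 × exp(−2100/37102.8) = 1,958.2 × 0.94497 = 1,850.44 kg.
Total propellant = m₀ − m_final = 2070 − 1,850.44 = 219.56 kg.

total propellant consumed ≈ 220 kg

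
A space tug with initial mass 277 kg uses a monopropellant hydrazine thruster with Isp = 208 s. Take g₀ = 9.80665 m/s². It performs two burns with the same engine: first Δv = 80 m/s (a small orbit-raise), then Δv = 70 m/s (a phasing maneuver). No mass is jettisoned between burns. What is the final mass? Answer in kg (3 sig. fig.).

final mass ≈ 257 kg

v_e = Isp · g₀ = 208 × 9.80665 = 2039.8 m/s.
After the first burn: m = 277 × exp(−80/2039.8) = 277 × 0.96154 = 266.347 kg.
After the second burn: m = 266.347 × exp(−70/2039.8) = 266.347 × 0.96626 = 257.36 kg.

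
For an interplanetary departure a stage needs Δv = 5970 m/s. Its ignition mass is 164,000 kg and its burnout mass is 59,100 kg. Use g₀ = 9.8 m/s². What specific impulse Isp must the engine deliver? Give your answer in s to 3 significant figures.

ln(m₀/m_f) = ln(164000/59100) = ln(2.775) = 1.0206.
From the ideal rocket equation, v_e = Δv / ln(m₀/m_f) = 5970 / 1.0206 = 5849.3 m/s.
Isp = v_e / g₀ = 5849.3 / 9.8 = 596.9 s.

Isp ≈ 597 s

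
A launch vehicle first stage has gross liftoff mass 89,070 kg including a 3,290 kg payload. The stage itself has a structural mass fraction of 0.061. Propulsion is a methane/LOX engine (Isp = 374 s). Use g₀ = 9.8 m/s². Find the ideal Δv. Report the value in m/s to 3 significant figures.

Stage wet mass = m₀ − payload = 89,070 − 3,290 = 85,780 kg.
Stage dry mass = ε × stage wet mass = 0.061 × 85,780 = 5,232.58 kg.
Burnout mass m_f = stage dry + payload = 5,232.58 + 3,290 = 8,522.58 kg.
v_e = Isp · g₀ = 374 × 9.8 = 3665.2 m/s.
Rocket equation: Δv = v_e · ln(89,070/8,522.58) = 3665.2 × ln(10.45) = 3665.2 × 2.3467 ≈ 8601 m/s.

Δv ≈ 8600 m/s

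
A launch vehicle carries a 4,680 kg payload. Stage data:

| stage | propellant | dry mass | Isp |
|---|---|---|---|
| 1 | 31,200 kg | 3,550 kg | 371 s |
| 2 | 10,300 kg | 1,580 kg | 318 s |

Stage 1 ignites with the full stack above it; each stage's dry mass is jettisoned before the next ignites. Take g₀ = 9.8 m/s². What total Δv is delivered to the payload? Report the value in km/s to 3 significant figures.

Ignition mass of stage 1 = 31,200+3,550 + 10,300+1,580 + 4,680 = 51,310 kg.
Stage 1: m₀ = 51,310 kg, m_f = 51,310 − 31,200 = 20,110 kg; Δv = 371×9.8×ln(2.551) = 3635.8×0.9367 ≈ 3406 m/s.
Stage 2: m₀ = 16,560 kg, m_f = 16,560 − 10,300 = 6,260 kg; Δv = 318×9.8×ln(2.645) = 3116.4×0.9728 ≈ 3032 m/s.
Total Δv = 3406 + 3032 = 6438 m/s.

Δv ≈ 6.44 km/s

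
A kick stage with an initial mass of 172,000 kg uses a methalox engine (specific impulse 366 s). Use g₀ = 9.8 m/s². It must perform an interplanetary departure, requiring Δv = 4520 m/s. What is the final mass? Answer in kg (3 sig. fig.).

v_e = Isp · g₀ = 366 × 9.8 = 3586.8 m/s.
By the Tsiolkovsky rocket equation, m₀/m_f = exp(Δv / v_e) = exp(4520 / 3586.8) = exp(1.2602) = 3.5260.
m_f = m₀ / 3.5260 = 172,000 / 3.5260 = 48,780.5 kg.

final mass ≈ 48800 kg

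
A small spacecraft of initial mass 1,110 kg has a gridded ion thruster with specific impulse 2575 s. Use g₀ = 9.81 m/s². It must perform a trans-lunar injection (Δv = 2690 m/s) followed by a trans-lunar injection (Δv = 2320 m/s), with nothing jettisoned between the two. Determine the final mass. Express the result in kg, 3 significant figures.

final mass ≈ 910 kg

v_e = Isp · g₀ = 2575 × 9.81 = 25260.8 m/s.
After the first burn: m = 1110 × exp(−2690/25260.8) = 1110 × 0.89898 = 997.868 kg.
After the second burn: m = 997.868 × exp(−2320/25260.8) = 997.868 × 0.91225 = 910.305 kg.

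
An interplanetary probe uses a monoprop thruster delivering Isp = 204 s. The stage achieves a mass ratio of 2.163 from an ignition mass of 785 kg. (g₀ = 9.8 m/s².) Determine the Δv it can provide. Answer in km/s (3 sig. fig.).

Δv ≈ 1.54 km/s

v_e = Isp · g₀ = 204 × 9.8 = 1999.2 m/s.
Δv = v_e · ln(2.163) = 1999.2 × 0.7715 ≈ 1542.4 m/s.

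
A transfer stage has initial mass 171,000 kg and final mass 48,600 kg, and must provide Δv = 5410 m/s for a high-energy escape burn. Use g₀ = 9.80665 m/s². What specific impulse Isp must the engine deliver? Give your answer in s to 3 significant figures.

ln(m₀/m_f) = ln(171000/48600) = ln(3.519) = 1.2580.
From the ideal rocket equation, v_e = Δv / ln(m₀/m_f) = 5410 / 1.2580 = 4300.3 m/s.
Isp = v_e / g₀ = 4300.3 / 9.80665 = 438.5 s.

Isp ≈ 439 s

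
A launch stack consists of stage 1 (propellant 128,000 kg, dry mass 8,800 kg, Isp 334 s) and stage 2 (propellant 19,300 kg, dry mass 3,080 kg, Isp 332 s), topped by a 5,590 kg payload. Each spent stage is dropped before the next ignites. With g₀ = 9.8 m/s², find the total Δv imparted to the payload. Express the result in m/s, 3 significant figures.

Δv ≈ 8720 m/s

Ignition mass of stage 1 = 128,000+8,800 + 19,300+3,080 + 5,590 = 164,770 kg.
Stage 1: m₀ = 164,770 kg, m_f = 164,770 − 128,000 = 36,770 kg; Δv = 334×9.8×ln(4.481) = 3273.2×1.4999 ≈ 4909 m/s.
Stage 2: m₀ = 27,970 kg, m_f = 27,970 − 19,300 = 8,670 kg; Δv = 332×9.8×ln(3.226) = 3253.6×1.1713 ≈ 3811 m/s.
Total Δv = 4909 + 3811 = 8720 m/s.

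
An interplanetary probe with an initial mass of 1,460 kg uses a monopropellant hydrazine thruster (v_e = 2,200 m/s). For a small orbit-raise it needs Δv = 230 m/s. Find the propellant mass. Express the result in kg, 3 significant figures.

From the ideal rocket equation, m₀/m_f = exp(Δv / v_e) = exp(230 / 2200.0) = exp(0.1045) = 1.1102.
m_f = 1,460 / 1.1102 = 1,315.08 kg, so propellant = m₀ − m_f = 1,460 − 1,315.08 = 144.92 kg.

propellant mass ≈ 145 kg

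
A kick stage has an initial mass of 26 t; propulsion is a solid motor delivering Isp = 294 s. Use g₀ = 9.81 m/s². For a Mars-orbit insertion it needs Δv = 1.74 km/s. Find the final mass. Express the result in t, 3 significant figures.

final mass ≈ 14.2 t

v_e = Isp · g₀ = 294 × 9.81 = 2884.1 m/s.
m₀/m_f = exp(Δv / v_e) = exp(1740 / 2884.1) = exp(0.6033) = 1.8281.
m_f = m₀ / 1.8281 = 26 / 1.8281 = 14.2224 t.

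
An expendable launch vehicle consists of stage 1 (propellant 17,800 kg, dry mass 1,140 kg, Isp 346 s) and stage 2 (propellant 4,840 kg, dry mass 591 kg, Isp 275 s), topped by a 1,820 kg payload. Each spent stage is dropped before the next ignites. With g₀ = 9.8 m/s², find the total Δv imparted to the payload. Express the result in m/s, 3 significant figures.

Δv ≈ 6830 m/s

Ignition mass of stage 1 = 17,800+1,140 + 4,840+591 + 1,820 = 26,191 kg.
Stage 1: m₀ = 26,191 kg, m_f = 26,191 − 17,800 = 8,391 kg; Δv = 346×9.8×ln(3.121) = 3390.8×1.1383 ≈ 3860 m/s.
Stage 2: m₀ = 7,251 kg, m_f = 7,251 − 4,840 = 2,411 kg; Δv = 275×9.8×ln(3.007) = 2695.0×1.1011 ≈ 2967 m/s.
Total Δv = 3860 + 2967 = 6827 m/s.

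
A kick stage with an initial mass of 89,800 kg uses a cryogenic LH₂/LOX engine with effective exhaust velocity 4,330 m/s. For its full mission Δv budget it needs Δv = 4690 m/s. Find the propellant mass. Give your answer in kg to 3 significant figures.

propellant mass ≈ 59400 kg

By the Tsiolkovsky rocket equation, m₀/m_f = exp(Δv / v_e) = exp(4690 / 4330.0) = exp(1.0831) = 2.9539.
m_f = 89,800 / 2.9539 = 30,400.5 kg, so propellant = m₀ − m_f = 89,800 − 30,400.5 = 59,399.5 kg.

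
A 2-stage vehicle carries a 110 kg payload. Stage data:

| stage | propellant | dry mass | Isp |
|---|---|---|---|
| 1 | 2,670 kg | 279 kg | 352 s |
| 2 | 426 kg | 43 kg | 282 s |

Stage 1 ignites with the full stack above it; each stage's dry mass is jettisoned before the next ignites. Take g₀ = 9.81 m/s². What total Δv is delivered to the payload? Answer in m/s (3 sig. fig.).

Ignition mass of stage 1 = 2,670+279 + 426+43 + 110 = 3,528 kg.
Stage 1: m₀ = 3,528 kg, m_f = 3,528 − 2,670 = 858 kg; Δv = 352×9.81×ln(4.112) = 3453.1×1.4139 ≈ 4882 m/s.
Stage 2: m₀ = 579 kg, m_f = 579 − 426 = 153 kg; Δv = 282×9.81×ln(3.784) = 2766.4×1.3309 ≈ 3682 m/s.
Total Δv = 4882 + 3682 = 8564 m/s.

Δv ≈ 8560 m/s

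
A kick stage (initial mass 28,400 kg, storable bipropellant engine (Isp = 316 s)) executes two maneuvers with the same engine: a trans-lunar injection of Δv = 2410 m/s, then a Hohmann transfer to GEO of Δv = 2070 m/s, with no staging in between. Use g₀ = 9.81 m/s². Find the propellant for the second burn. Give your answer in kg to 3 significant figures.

v_e = Isp · g₀ = 316 × 9.81 = 3100.0 m/s.
After the first burn: m = 28400 × exp(−2410/3100.0) = 28400 × 0.45959 = 13,052.4 kg.
After the second burn: m = 13,052.4 × exp(−2070/3100.0) = 13,052.4 × 0.51286 = 6,694.05 kg.
Second-burn propellant = 13,052.4 − 6,694.05 = 6,358.35 kg.

propellant for the second burn ≈ 6360 kg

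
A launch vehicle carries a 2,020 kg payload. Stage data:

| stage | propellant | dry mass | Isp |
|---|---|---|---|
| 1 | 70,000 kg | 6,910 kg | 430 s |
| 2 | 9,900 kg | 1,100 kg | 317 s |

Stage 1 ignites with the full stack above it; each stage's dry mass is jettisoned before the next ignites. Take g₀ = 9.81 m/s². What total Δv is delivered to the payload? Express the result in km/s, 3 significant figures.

Δv ≈ 10.8 km/s

Ignition mass of stage 1 = 70,000+6,910 + 9,900+1,100 + 2,020 = 89,930 kg.
Stage 1: m₀ = 89,930 kg, m_f = 89,930 − 70,000 = 19,930 kg; Δv = 430×9.81×ln(4.512) = 4218.3×1.5068 ≈ 6356 m/s.
Stage 2: m₀ = 13,020 kg, m_f = 13,020 − 9,900 = 3,120 kg; Δv = 317×9.81×ln(4.173) = 3109.8×1.4287 ≈ 4443 m/s.
Total Δv = 6356 + 4443 = 10799 m/s.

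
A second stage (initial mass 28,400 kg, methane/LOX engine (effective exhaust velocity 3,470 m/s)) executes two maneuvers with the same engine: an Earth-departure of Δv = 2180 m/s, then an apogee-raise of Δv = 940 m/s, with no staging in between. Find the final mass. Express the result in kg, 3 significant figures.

After the first burn: m = 28400 × exp(−2180/3470.0) = 28400 × 0.53353 = 15,152.3 kg.
After the second burn: m = 15,152.3 × exp(−940/3470.0) = 15,152.3 × 0.76270 = 11,556.7 kg.

final mass ≈ 11600 kg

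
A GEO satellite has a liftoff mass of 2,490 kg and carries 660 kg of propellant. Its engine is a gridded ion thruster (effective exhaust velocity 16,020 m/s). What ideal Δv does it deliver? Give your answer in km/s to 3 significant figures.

Δv ≈ 4.93 km/s

m_f = m₀ − m_prop = 2,490 − 660 = 1,830 kg.
From the ideal rocket equation, Δv = v_e · ln(m₀/m_f) = 16020.0 × ln(1.361) = 16020.0 × 0.3080 ≈ 4933.6 m/s.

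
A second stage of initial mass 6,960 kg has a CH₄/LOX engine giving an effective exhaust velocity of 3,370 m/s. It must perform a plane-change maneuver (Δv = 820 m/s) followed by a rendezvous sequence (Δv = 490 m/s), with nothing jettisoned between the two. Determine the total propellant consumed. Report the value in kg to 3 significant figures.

After the first burn: m = 6960 × exp(−820/3370.0) = 6960 × 0.78402 = 5,456.78 kg.
After the second burn: m = 5,456.78 × exp(−490/3370.0) = 5,456.78 × 0.86468 = 4,718.37 kg.
Total propellant = m₀ − m_final = 6960 − 4,718.37 = 2,241.63 kg.

total propellant consumed ≈ 2240 kg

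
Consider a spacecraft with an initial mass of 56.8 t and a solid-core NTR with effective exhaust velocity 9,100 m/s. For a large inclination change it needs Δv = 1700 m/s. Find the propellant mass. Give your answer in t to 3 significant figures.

Using Δv = v_e ln(m₀/m_f): m₀/m_f = exp(Δv / v_e) = exp(1700 / 9100.0) = exp(0.1868) = 1.2054.
m_f = 56.8 / 1.2054 = 47.1213 t, so propellant = m₀ − m_f = 56.8 − 47.1213 = 9.6787 t.

propellant mass ≈ 9.68 t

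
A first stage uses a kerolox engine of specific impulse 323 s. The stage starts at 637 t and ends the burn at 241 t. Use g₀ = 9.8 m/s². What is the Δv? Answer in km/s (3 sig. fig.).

v_e = Isp · g₀ = 323 × 9.8 = 3165.4 m/s.
Rocket equation: Δv = v_e · ln(m₀/m_f) = 3165.4 × ln(2.643) = 3165.4 × 0.9720 ≈ 3076.7 m/s.

Δv ≈ 3.08 km/s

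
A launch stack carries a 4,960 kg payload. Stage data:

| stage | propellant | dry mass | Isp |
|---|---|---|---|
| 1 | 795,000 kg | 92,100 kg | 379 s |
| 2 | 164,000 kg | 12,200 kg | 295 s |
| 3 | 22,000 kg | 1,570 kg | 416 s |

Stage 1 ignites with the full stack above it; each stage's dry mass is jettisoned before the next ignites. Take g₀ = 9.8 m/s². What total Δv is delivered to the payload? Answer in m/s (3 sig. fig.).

Δv ≈ 15500 m/s

Ignition mass of stage 1 = 795,000+92,100 + 164,000+12,200 + 22,000+1,570 + 4,960 = 1,091,830 kg.
Stage 1: m₀ = 1,091,830 kg, m_f = 1,091,830 − 795,000 = 296,830 kg; Δv = 379×9.8×ln(3.678) = 3714.2×1.3025 ≈ 4838 m/s.
Stage 2: m₀ = 204,730 kg, m_f = 204,730 − 164,000 = 40,730 kg; Δv = 295×9.8×ln(5.027) = 2891.0×1.6147 ≈ 4668 m/s.
Stage 3: m₀ = 28,530 kg, m_f = 28,530 − 22,000 = 6,530 kg; Δv = 416×9.8×ln(4.369) = 4076.8×1.4745 ≈ 6011 m/s.
Total Δv = 4838 + 4668 + 6011 = 15517 m/s.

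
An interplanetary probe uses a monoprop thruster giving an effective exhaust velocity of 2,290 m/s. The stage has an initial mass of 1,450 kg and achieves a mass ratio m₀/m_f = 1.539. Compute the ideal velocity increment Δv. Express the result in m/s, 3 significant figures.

Δv ≈ 987 m/s

Using Δv = v_e ln(m₀/m_f): Δv = v_e · ln(1.539) = 2290.0 × 0.4311 ≈ 987.3 m/s.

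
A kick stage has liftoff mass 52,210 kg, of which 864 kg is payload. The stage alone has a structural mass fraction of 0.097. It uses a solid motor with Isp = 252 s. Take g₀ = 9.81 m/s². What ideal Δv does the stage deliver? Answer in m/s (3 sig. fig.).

Stage wet mass = m₀ − payload = 52,210 − 864 = 51,346 kg.
Stage dry mass = ε × stage wet mass = 0.097 × 51,346 = 4,980.56 kg.
Burnout mass m_f = stage dry + payload = 4,980.56 + 864 = 5,844.56 kg.
v_e = Isp · g₀ = 252 × 9.81 = 2472.1 m/s.
Rocket equation: Δv = v_e · ln(52,210/5,844.56) = 2472.1 × ln(8.933) = 2472.1 × 2.1898 ≈ 5413 m/s.

Δv ≈ 5410 m/s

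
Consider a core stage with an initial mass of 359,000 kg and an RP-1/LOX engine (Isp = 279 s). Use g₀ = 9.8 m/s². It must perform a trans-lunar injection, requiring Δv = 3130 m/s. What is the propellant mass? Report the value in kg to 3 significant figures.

v_e = Isp · g₀ = 279 × 9.8 = 2734.2 m/s.
Rocket equation: m₀/m_f = exp(Δv / v_e) = exp(3130 / 2734.2) = exp(1.1448) = 3.1417.
m_f = 359,000 / 3.1417 = 114,269 kg, so propellant = m₀ − m_f = 359,000 − 114,269 = 244,731 kg.

propellant mass ≈ 245000 kg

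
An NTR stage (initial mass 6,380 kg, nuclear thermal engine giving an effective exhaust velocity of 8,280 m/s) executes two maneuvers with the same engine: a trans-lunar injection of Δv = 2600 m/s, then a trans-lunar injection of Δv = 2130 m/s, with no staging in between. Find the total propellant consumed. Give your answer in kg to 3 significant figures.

total propellant consumed ≈ 2780 kg

After the first burn: m = 6380 × exp(−2600/8280.0) = 6380 × 0.73051 = 4,660.65 kg.
After the second burn: m = 4,660.65 × exp(−2130/8280.0) = 4,660.65 × 0.77318 = 3,603.52 kg.
Total propellant = m₀ − m_final = 6380 − 3,603.52 = 2,776.48 kg.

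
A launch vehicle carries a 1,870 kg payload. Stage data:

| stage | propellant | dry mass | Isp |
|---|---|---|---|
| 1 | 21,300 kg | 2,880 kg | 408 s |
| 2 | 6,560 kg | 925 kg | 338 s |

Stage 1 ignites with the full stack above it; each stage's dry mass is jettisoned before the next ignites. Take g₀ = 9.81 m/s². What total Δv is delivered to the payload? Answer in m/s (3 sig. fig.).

Ignition mass of stage 1 = 21,300+2,880 + 6,560+925 + 1,870 = 33,535 kg.
Stage 1: m₀ = 33,535 kg, m_f = 33,535 − 21,300 = 12,235 kg; Δv = 408×9.81×ln(2.741) = 4002.5×1.0083 ≈ 4036 m/s.
Stage 2: m₀ = 9,355 kg, m_f = 9,355 − 6,560 = 2,795 kg; Δv = 338×9.81×ln(3.347) = 3315.8×1.2081 ≈ 4006 m/s.
Total Δv = 4036 + 4006 = 8042 m/s.

Δv ≈ 8040 m/s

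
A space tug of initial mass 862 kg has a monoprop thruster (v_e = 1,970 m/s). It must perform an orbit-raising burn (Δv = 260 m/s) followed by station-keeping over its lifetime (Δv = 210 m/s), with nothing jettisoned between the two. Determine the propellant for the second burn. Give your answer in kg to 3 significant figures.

After the first burn: m = 862 × exp(−260/1970.0) = 862 × 0.87636 = 755.422 kg.
After the second burn: m = 755.422 × exp(−210/1970.0) = 755.422 × 0.89889 = 679.041 kg.
Second-burn propellant = 755.422 − 679.041 = 76.381 kg.

propellant for the second burn ≈ 76.4 kg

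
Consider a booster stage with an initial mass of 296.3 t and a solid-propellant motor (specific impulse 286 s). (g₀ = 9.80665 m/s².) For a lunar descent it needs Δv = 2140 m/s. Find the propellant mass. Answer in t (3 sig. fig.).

propellant mass ≈ 158 t

v_e = Isp · g₀ = 286 × 9.80665 = 2804.7 m/s.
m₀/m_f = exp(Δv / v_e) = exp(2140 / 2804.7) = exp(0.7630) = 2.1447.
m_f = 296.3 / 2.1447 = 138.155 t, so propellant = m₀ − m_f = 296.3 − 138.155 = 158.145 t.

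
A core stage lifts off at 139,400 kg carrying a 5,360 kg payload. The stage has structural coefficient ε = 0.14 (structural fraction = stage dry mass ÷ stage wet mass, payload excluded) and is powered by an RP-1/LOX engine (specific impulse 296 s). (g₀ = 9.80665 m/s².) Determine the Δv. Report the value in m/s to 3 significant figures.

Stage wet mass = m₀ − payload = 139,400 − 5,360 = 134,040 kg.
Stage dry mass = ε × stage wet mass = 0.14 × 134,040 = 18,765.6 kg.
Burnout mass m_f = stage dry + payload = 18,765.6 + 5,360 = 24,125.6 kg.
v_e = Isp · g₀ = 296 × 9.80665 = 2902.8 m/s.
From the ideal rocket equation, Δv = v_e · ln(139,400/24,125.6) = 2902.8 × ln(5.778) = 2902.8 × 1.7541 ≈ 5092 m/s.

Δv ≈ 5090 m/s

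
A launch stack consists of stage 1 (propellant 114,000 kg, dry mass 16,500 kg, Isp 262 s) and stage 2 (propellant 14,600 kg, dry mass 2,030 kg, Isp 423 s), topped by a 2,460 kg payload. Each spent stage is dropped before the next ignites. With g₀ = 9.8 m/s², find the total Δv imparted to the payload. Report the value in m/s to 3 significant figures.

Ignition mass of stage 1 = 114,000+16,500 + 14,600+2,030 + 2,460 = 149,590 kg.
Stage 1: m₀ = 149,590 kg, m_f = 149,590 − 114,000 = 35,590 kg; Δv = 262×9.8×ln(4.203) = 2567.6×1.4358 ≈ 3687 m/s.
Stage 2: m₀ = 19,090 kg, m_f = 19,090 − 14,600 = 4,490 kg; Δv = 423×9.8×ln(4.252) = 4145.4×1.4473 ≈ 6000 m/s.
Total Δv = 3687 + 6000 = 9687 m/s.

Δv ≈ 9690 m/s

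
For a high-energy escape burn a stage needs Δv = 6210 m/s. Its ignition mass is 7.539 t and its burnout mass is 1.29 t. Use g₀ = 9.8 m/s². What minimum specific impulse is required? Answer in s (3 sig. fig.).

ln(m₀/m_f) = ln(7539/1290) = ln(5.844) = 1.7654.
From the ideal rocket equation, v_e = Δv / ln(m₀/m_f) = 6210 / 1.7654 = 3517.5 m/s.
Isp = v_e / g₀ = 3517.5 / 9.8 = 358.9 s.

Isp ≈ 359 s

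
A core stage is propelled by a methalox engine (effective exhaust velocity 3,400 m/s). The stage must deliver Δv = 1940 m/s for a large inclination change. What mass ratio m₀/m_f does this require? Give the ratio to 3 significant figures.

mass ratio ≈ 1.77

By the Tsiolkovsky rocket equation, m₀/m_f = exp(Δv / v_e) = exp(1940 / 3400.0) = exp(0.5706) = 1.7693.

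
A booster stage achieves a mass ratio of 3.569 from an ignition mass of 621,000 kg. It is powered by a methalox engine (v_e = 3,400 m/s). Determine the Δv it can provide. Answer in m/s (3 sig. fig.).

Rocket equation: Δv = v_e · ln(3.569) = 3400.0 × 1.2723 ≈ 4325.8 m/s.

Δv ≈ 4330 m/s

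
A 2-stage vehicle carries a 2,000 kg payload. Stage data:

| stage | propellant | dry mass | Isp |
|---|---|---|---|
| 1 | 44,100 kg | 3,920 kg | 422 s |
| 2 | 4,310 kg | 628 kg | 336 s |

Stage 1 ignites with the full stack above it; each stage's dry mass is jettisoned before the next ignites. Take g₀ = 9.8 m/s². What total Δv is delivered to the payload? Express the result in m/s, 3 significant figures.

Δv ≈ 9900 m/s

Ignition mass of stage 1 = 44,100+3,920 + 4,310+628 + 2,000 = 54,958 kg.
Stage 1: m₀ = 54,958 kg, m_f = 54,958 − 44,100 = 10,858 kg; Δv = 422×9.8×ln(5.062) = 4135.6×1.6217 ≈ 6707 m/s.
Stage 2: m₀ = 6,938 kg, m_f = 6,938 − 4,310 = 2,628 kg; Δv = 336×9.8×ln(2.64) = 3292.8×0.9708 ≈ 3197 m/s.
Total Δv = 6707 + 3197 = 9904 m/s.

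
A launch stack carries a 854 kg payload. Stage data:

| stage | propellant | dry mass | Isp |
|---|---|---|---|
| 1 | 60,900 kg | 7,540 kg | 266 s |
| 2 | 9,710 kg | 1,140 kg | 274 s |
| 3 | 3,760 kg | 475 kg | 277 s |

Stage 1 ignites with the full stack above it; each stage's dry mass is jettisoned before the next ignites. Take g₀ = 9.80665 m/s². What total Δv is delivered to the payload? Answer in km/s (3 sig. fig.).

Δv ≈ 9.51 km/s

Ignition mass of stage 1 = 60,900+7,540 + 9,710+1,140 + 3,760+475 + 854 = 84,379 kg.
Stage 1: m₀ = 84,379 kg, m_f = 84,379 − 60,900 = 23,479 kg; Δv = 266×9.80665×ln(3.594) = 2608.6×1.2792 ≈ 3337 m/s.
Stage 2: m₀ = 15,939 kg, m_f = 15,939 − 9,710 = 6,229 kg; Δv = 274×9.80665×ln(2.559) = 2687.0×0.9396 ≈ 2525 m/s.
Stage 3: m₀ = 5,089 kg, m_f = 5,089 − 3,760 = 1,329 kg; Δv = 277×9.80665×ln(3.829) = 2716.4×1.3427 ≈ 3647 m/s.
Total Δv = 3337 + 2525 + 3647 = 9509 m/s.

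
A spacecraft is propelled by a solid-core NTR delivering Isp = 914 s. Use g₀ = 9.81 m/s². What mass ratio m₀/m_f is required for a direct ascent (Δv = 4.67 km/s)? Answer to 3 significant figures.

mass ratio ≈ 1.68

v_e = Isp · g₀ = 914 × 9.81 = 8966.3 m/s.
Using Δv = v_e ln(m₀/m_f): m₀/m_f = exp(Δv / v_e) = exp(4670 / 8966.3) = exp(0.5208) = 1.6834.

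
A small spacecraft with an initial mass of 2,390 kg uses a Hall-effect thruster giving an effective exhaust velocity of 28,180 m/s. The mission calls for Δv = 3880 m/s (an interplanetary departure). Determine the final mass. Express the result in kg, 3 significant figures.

final mass ≈ 2080 kg

m₀/m_f = exp(Δv / v_e) = exp(3880 / 28180.0) = exp(0.1377) = 1.1476.
m_f = m₀ / 1.1476 = 2,390 / 1.1476 = 2,082.61 kg.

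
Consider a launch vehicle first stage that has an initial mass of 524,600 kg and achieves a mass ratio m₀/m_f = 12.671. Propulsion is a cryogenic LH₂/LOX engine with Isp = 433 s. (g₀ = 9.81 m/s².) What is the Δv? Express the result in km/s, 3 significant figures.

v_e = Isp · g₀ = 433 × 9.81 = 4247.7 m/s.
Δv = v_e · ln(12.671) = 4247.7 × 2.5393 ≈ 10786.3 m/s.

Δv ≈ 10.8 km/s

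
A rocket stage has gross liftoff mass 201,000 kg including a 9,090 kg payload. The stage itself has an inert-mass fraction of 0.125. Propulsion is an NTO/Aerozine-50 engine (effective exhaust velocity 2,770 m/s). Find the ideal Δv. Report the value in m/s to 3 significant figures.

Stage wet mass = m₀ − payload = 201,000 − 9,090 = 191,910 kg.
Stage dry mass = ε × stage wet mass = 0.125 × 191,910 = 23,988.8 kg.
Burnout mass m_f = stage dry + payload = 23,988.8 + 9,090 = 33,078.8 kg.
Δv = v_e · ln(201,000/33,078.8) = 2770.0 × ln(6.076) = 2770.0 × 1.8044 ≈ 4998 m/s.

Δv ≈ 5000 m/s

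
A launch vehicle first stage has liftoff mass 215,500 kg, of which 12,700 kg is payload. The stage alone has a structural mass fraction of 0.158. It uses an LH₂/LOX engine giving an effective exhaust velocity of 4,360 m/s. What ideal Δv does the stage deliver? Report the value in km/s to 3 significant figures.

Δv ≈ 6.85 km/s

Stage wet mass = m₀ − payload = 215,500 − 12,700 = 202,800 kg.
Stage dry mass = ε × stage wet mass = 0.158 × 202,800 = 32,042.4 kg.
Burnout mass m_f = stage dry + payload = 32,042.4 + 12,700 = 44,742.4 kg.
Rocket equation: Δv = v_e · ln(215,500/44,742.4) = 4360.0 × ln(4.816) = 4360.0 × 1.5720 ≈ 6854 m/s.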